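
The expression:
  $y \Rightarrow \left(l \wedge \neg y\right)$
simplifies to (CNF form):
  $\neg y$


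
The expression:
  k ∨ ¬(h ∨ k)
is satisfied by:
  {k: True, h: False}
  {h: False, k: False}
  {h: True, k: True}


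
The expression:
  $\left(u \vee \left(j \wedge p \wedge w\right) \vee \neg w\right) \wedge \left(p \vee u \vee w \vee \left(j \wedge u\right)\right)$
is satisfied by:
  {u: True, p: True, j: True, w: False}
  {u: True, p: True, j: False, w: False}
  {u: True, p: True, w: True, j: True}
  {u: True, p: True, w: True, j: False}
  {u: True, j: True, w: False, p: False}
  {u: True, j: False, w: False, p: False}
  {u: True, w: True, j: True, p: False}
  {u: True, w: True, j: False, p: False}
  {p: True, j: True, w: False, u: False}
  {p: True, j: False, w: False, u: False}
  {p: True, w: True, j: True, u: False}


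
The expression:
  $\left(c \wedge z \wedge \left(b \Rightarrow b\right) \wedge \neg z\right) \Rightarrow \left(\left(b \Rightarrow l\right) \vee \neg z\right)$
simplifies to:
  $\text{True}$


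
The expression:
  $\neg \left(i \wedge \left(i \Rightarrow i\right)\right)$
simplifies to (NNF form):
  $\neg i$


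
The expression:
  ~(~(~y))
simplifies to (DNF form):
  ~y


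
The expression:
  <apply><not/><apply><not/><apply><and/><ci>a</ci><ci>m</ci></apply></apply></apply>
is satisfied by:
  {a: True, m: True}


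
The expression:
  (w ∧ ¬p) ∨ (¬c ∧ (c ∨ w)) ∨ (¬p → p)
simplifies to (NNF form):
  p ∨ w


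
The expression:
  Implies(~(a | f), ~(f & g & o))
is always true.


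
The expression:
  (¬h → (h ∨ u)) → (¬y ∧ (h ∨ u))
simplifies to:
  (¬h ∧ ¬u) ∨ ¬y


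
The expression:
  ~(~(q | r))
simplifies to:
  q | r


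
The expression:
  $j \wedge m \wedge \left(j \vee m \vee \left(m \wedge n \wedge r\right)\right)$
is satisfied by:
  {m: True, j: True}


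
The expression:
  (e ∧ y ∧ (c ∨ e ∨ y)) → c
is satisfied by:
  {c: True, e: False, y: False}
  {e: False, y: False, c: False}
  {y: True, c: True, e: False}
  {y: True, e: False, c: False}
  {c: True, e: True, y: False}
  {e: True, c: False, y: False}
  {y: True, e: True, c: True}


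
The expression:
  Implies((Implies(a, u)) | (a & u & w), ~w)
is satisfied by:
  {a: True, u: False, w: False}
  {u: False, w: False, a: False}
  {a: True, u: True, w: False}
  {u: True, a: False, w: False}
  {w: True, a: True, u: False}


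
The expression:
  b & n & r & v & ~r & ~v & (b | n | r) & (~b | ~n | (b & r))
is never true.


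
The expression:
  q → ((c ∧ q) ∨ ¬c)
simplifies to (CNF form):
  True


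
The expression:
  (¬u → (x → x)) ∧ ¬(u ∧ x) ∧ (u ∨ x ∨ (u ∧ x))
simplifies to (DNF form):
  (u ∧ ¬x) ∨ (x ∧ ¬u)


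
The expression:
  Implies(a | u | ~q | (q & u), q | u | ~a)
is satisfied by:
  {q: True, u: True, a: False}
  {q: True, u: False, a: False}
  {u: True, q: False, a: False}
  {q: False, u: False, a: False}
  {a: True, q: True, u: True}
  {a: True, q: True, u: False}
  {a: True, u: True, q: False}


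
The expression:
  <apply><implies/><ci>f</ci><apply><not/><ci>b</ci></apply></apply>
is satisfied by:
  {b: False, f: False}
  {f: True, b: False}
  {b: True, f: False}


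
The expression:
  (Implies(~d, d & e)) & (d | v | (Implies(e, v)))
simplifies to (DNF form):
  d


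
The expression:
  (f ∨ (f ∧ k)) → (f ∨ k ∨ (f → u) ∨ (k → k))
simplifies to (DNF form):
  True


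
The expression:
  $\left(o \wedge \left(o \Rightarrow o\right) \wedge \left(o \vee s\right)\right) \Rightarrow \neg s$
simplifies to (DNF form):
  $\neg o \vee \neg s$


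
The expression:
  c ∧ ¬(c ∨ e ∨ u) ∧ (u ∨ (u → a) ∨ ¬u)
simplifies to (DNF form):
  False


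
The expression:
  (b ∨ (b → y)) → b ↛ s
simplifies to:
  b ∧ ¬s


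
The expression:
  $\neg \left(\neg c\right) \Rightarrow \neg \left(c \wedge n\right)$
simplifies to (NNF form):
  $\neg c \vee \neg n$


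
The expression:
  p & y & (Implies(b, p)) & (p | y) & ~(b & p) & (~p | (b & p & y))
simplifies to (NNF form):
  False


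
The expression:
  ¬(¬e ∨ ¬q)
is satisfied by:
  {e: True, q: True}


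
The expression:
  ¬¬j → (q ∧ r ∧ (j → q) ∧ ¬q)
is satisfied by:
  {j: False}


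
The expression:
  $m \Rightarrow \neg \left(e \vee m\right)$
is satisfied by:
  {m: False}


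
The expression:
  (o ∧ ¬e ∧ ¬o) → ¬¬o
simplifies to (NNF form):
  True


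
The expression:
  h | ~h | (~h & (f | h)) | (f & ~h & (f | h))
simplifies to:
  True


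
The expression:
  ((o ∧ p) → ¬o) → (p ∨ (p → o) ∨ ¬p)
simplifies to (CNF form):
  True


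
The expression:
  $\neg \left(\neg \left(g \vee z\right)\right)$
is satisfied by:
  {z: True, g: True}
  {z: True, g: False}
  {g: True, z: False}


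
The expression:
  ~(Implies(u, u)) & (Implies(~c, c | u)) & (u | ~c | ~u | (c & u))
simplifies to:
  False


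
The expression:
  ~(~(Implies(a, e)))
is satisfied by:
  {e: True, a: False}
  {a: False, e: False}
  {a: True, e: True}


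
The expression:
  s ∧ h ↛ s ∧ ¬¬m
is never true.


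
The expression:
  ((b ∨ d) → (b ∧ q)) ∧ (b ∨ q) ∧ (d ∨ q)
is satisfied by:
  {b: True, q: True, d: False}
  {q: True, d: False, b: False}
  {b: True, d: True, q: True}


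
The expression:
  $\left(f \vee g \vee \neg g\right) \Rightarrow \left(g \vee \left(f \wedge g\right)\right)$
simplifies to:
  $g$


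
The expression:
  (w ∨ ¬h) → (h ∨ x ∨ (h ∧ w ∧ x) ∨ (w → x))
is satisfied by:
  {x: True, h: True, w: False}
  {x: True, w: False, h: False}
  {h: True, w: False, x: False}
  {h: False, w: False, x: False}
  {x: True, h: True, w: True}
  {x: True, w: True, h: False}
  {h: True, w: True, x: False}


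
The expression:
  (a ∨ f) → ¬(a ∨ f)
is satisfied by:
  {f: False, a: False}


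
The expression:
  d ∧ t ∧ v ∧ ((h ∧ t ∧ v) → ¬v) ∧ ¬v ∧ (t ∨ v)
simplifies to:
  False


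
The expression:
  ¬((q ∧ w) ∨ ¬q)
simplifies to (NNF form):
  q ∧ ¬w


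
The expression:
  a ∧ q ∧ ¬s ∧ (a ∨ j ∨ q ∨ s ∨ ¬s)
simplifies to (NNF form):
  a ∧ q ∧ ¬s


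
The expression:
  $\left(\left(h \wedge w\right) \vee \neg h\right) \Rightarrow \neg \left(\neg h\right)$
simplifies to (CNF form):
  $h$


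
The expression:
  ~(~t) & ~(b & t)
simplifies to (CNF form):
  t & ~b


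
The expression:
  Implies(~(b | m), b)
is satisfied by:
  {b: True, m: True}
  {b: True, m: False}
  {m: True, b: False}


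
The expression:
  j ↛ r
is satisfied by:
  {j: True, r: False}


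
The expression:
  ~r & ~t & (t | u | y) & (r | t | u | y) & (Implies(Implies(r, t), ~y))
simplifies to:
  u & ~r & ~t & ~y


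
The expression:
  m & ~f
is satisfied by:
  {m: True, f: False}


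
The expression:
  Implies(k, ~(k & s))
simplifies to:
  ~k | ~s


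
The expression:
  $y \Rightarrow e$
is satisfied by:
  {e: True, y: False}
  {y: False, e: False}
  {y: True, e: True}


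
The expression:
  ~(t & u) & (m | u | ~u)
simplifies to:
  ~t | ~u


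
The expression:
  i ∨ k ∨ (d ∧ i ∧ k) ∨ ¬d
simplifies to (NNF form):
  i ∨ k ∨ ¬d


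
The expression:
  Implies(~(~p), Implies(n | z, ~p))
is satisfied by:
  {z: False, p: False, n: False}
  {n: True, z: False, p: False}
  {z: True, n: False, p: False}
  {n: True, z: True, p: False}
  {p: True, n: False, z: False}


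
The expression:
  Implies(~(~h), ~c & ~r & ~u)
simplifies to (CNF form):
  (~c | ~h) & (~h | ~r) & (~h | ~u)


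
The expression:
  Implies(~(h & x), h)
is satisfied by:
  {h: True}


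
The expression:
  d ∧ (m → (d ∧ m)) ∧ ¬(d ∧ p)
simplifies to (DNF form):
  d ∧ ¬p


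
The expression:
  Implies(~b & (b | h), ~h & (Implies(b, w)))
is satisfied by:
  {b: True, h: False}
  {h: False, b: False}
  {h: True, b: True}


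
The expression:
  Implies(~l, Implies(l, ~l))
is always true.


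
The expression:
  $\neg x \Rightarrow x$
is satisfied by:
  {x: True}


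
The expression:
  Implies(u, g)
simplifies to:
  g | ~u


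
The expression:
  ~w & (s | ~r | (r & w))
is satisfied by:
  {s: True, w: False, r: False}
  {s: False, w: False, r: False}
  {r: True, s: True, w: False}


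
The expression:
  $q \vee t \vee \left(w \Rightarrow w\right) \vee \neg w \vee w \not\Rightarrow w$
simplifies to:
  $\text{True}$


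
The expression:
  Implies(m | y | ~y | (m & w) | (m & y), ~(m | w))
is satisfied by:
  {w: False, m: False}


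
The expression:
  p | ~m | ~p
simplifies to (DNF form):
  True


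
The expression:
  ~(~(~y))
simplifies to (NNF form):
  ~y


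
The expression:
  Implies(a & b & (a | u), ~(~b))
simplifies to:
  True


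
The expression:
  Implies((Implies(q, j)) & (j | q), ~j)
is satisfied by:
  {j: False}


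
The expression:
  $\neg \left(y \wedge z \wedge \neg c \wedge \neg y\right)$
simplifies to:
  $\text{True}$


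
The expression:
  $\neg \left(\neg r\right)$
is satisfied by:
  {r: True}


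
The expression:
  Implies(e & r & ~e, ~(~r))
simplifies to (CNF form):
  True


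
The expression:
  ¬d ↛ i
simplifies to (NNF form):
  i ∨ ¬d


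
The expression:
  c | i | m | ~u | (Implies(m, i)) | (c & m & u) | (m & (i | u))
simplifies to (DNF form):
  True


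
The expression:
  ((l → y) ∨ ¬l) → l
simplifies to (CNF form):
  l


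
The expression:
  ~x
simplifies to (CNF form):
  ~x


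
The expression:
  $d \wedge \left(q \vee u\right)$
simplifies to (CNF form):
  $d \wedge \left(q \vee u\right)$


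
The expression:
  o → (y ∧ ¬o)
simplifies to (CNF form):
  ¬o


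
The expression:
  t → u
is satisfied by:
  {u: True, t: False}
  {t: False, u: False}
  {t: True, u: True}


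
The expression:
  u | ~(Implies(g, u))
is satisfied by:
  {g: True, u: True}
  {g: True, u: False}
  {u: True, g: False}


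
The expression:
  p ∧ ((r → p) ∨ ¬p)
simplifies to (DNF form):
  p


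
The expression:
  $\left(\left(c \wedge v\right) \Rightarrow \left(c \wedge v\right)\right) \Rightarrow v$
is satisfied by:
  {v: True}


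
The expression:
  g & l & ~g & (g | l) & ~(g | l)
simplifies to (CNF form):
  False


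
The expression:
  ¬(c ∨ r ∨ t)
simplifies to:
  ¬c ∧ ¬r ∧ ¬t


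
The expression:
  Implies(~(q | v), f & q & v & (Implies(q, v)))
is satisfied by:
  {q: True, v: True}
  {q: True, v: False}
  {v: True, q: False}


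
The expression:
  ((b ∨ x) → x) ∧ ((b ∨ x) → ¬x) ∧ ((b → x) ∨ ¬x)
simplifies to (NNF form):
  ¬b ∧ ¬x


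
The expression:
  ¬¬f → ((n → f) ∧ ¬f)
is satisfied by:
  {f: False}


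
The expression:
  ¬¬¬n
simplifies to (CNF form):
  ¬n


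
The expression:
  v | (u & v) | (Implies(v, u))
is always true.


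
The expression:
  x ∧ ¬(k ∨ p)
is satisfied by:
  {x: True, p: False, k: False}


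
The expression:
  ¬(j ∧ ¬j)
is always true.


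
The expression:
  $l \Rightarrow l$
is always true.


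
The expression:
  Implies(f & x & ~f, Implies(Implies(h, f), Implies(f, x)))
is always true.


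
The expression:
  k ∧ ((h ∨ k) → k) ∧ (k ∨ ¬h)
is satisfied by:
  {k: True}


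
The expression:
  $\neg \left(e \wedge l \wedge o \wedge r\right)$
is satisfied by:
  {l: False, e: False, o: False, r: False}
  {r: True, l: False, e: False, o: False}
  {o: True, l: False, e: False, r: False}
  {r: True, o: True, l: False, e: False}
  {e: True, r: False, l: False, o: False}
  {r: True, e: True, l: False, o: False}
  {o: True, e: True, r: False, l: False}
  {r: True, o: True, e: True, l: False}
  {l: True, o: False, e: False, r: False}
  {r: True, l: True, o: False, e: False}
  {o: True, l: True, r: False, e: False}
  {r: True, o: True, l: True, e: False}
  {e: True, l: True, o: False, r: False}
  {r: True, e: True, l: True, o: False}
  {o: True, e: True, l: True, r: False}


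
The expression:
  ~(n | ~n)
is never true.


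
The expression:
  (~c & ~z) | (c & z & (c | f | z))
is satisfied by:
  {z: False, c: False}
  {c: True, z: True}


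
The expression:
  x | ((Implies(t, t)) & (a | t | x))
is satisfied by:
  {a: True, x: True, t: True}
  {a: True, x: True, t: False}
  {a: True, t: True, x: False}
  {a: True, t: False, x: False}
  {x: True, t: True, a: False}
  {x: True, t: False, a: False}
  {t: True, x: False, a: False}


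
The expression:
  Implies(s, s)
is always true.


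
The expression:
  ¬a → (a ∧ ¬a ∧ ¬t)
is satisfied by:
  {a: True}


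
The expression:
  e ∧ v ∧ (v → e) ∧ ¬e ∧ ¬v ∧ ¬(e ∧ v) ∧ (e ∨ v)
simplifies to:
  False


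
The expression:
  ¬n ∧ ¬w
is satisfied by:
  {n: False, w: False}


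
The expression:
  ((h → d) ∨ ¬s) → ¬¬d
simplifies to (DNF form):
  d ∨ (h ∧ s)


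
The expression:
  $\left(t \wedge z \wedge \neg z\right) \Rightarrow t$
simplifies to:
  $\text{True}$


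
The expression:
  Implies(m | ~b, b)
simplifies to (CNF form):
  b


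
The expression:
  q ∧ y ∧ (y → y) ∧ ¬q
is never true.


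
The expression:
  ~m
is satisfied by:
  {m: False}


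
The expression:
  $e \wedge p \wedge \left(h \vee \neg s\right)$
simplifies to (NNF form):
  $e \wedge p \wedge \left(h \vee \neg s\right)$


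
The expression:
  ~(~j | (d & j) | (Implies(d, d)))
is never true.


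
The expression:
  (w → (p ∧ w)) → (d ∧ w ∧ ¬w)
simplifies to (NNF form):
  w ∧ ¬p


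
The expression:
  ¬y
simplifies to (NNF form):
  ¬y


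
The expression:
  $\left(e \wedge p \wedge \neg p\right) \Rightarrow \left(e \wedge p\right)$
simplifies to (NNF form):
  $\text{True}$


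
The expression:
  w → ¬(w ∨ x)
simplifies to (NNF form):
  ¬w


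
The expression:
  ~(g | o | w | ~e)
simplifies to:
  e & ~g & ~o & ~w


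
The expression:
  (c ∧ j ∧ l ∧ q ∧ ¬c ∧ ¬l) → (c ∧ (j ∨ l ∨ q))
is always true.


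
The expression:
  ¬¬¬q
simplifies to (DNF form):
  ¬q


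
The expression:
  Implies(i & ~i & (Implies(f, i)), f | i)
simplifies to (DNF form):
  True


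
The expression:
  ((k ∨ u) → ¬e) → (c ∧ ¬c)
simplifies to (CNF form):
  e ∧ (k ∨ u)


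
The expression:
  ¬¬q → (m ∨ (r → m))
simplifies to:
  m ∨ ¬q ∨ ¬r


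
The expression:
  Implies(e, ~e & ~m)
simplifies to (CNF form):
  ~e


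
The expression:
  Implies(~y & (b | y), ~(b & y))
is always true.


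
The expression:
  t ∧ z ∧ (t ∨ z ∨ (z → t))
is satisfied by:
  {t: True, z: True}


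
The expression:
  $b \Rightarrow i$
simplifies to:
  $i \vee \neg b$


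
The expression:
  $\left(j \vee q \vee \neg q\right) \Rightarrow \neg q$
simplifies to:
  $\neg q$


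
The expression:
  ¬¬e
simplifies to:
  e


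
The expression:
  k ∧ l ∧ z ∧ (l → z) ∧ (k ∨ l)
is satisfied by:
  {k: True, z: True, l: True}


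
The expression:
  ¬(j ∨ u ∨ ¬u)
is never true.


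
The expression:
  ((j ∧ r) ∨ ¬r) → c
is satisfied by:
  {c: True, r: True, j: False}
  {c: True, r: False, j: False}
  {j: True, c: True, r: True}
  {j: True, c: True, r: False}
  {r: True, j: False, c: False}


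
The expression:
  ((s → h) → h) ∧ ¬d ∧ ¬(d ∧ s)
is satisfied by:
  {h: True, s: True, d: False}
  {h: True, d: False, s: False}
  {s: True, d: False, h: False}


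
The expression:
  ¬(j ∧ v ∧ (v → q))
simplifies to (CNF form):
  ¬j ∨ ¬q ∨ ¬v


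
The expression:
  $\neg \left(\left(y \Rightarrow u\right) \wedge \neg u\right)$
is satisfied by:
  {y: True, u: True}
  {y: True, u: False}
  {u: True, y: False}


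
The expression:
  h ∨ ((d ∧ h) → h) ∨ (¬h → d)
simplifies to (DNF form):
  True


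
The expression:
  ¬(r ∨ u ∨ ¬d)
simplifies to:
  d ∧ ¬r ∧ ¬u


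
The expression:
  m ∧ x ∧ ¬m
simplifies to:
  False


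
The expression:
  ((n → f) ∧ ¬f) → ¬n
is always true.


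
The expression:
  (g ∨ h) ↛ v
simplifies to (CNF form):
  ¬v ∧ (g ∨ h)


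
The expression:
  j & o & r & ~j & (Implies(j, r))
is never true.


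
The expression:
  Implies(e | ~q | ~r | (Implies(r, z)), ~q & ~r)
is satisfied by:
  {z: False, e: False, r: False, q: False}
  {e: True, q: False, z: False, r: False}
  {z: True, q: False, e: False, r: False}
  {e: True, z: True, q: False, r: False}
  {r: True, q: True, z: False, e: False}


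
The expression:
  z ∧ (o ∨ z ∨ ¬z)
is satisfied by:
  {z: True}


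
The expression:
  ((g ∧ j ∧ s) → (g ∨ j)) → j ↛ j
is never true.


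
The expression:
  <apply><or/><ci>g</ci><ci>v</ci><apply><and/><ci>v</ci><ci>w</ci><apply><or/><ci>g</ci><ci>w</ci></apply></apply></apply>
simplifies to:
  <apply><or/><ci>g</ci><ci>v</ci></apply>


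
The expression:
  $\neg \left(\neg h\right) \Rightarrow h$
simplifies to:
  $\text{True}$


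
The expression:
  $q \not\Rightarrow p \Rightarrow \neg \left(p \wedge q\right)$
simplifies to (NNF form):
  $\text{True}$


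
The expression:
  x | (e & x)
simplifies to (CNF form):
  x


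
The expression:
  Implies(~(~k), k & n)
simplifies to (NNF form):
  n | ~k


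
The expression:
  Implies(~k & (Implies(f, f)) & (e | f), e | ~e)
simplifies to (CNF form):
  True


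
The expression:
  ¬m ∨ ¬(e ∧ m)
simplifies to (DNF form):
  ¬e ∨ ¬m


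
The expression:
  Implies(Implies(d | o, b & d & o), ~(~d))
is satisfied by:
  {d: True, o: True}
  {d: True, o: False}
  {o: True, d: False}


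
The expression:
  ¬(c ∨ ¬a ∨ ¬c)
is never true.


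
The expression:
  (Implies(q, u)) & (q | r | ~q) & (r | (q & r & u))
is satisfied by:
  {r: True, u: True, q: False}
  {r: True, u: False, q: False}
  {r: True, q: True, u: True}


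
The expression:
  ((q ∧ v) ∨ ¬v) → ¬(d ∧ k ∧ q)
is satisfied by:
  {k: False, q: False, d: False}
  {d: True, k: False, q: False}
  {q: True, k: False, d: False}
  {d: True, q: True, k: False}
  {k: True, d: False, q: False}
  {d: True, k: True, q: False}
  {q: True, k: True, d: False}


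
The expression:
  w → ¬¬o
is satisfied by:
  {o: True, w: False}
  {w: False, o: False}
  {w: True, o: True}


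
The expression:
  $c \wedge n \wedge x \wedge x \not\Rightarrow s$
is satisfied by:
  {c: True, x: True, n: True, s: False}


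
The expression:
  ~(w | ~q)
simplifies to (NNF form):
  q & ~w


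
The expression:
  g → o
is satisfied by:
  {o: True, g: False}
  {g: False, o: False}
  {g: True, o: True}


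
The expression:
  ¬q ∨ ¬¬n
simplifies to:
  n ∨ ¬q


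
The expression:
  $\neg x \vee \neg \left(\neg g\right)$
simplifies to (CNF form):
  $g \vee \neg x$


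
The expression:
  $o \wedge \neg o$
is never true.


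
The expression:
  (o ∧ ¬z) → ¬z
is always true.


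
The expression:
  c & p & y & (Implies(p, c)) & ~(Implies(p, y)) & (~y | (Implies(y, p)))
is never true.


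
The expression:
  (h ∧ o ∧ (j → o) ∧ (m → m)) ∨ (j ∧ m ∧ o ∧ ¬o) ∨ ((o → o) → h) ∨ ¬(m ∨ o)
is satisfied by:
  {h: True, m: False, o: False}
  {o: True, h: True, m: False}
  {h: True, m: True, o: False}
  {o: True, h: True, m: True}
  {o: False, m: False, h: False}


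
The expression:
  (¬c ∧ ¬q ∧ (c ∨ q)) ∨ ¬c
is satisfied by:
  {c: False}


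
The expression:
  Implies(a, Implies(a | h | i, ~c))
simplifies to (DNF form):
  ~a | ~c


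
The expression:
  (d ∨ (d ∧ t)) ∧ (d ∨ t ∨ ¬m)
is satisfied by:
  {d: True}


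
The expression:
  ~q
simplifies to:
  ~q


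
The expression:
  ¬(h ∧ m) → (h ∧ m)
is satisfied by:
  {h: True, m: True}


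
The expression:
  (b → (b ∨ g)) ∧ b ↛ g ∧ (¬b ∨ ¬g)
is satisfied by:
  {b: True, g: False}


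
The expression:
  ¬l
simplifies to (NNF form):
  ¬l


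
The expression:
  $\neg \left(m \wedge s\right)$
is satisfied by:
  {s: False, m: False}
  {m: True, s: False}
  {s: True, m: False}


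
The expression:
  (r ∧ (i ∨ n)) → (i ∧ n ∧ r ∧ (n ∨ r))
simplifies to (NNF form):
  (i ∧ n) ∨ (¬i ∧ ¬n) ∨ ¬r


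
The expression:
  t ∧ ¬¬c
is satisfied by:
  {t: True, c: True}


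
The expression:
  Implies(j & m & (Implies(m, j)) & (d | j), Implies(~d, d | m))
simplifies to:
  True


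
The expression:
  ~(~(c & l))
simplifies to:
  c & l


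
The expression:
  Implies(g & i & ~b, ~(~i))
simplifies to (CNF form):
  True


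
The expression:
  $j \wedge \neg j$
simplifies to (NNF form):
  $\text{False}$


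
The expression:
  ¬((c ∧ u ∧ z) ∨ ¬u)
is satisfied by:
  {u: True, c: False, z: False}
  {z: True, u: True, c: False}
  {c: True, u: True, z: False}


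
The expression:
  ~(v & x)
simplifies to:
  ~v | ~x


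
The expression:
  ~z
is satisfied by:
  {z: False}


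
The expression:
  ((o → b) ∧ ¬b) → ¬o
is always true.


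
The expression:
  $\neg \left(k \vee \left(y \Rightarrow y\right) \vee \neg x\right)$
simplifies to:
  $\text{False}$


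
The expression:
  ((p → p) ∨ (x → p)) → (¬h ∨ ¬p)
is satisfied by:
  {p: False, h: False}
  {h: True, p: False}
  {p: True, h: False}


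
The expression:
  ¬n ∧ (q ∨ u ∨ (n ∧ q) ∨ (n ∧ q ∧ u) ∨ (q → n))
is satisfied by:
  {n: False}


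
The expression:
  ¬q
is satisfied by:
  {q: False}


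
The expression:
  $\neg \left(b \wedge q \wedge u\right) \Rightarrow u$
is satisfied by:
  {u: True}


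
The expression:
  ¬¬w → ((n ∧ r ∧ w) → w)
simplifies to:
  True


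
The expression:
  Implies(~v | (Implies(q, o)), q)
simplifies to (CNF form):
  q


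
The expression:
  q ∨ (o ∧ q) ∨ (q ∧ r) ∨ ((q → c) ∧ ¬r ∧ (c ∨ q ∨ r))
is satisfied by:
  {q: True, c: True, r: False}
  {q: True, c: False, r: False}
  {r: True, q: True, c: True}
  {r: True, q: True, c: False}
  {c: True, r: False, q: False}


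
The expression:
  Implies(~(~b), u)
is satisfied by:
  {u: True, b: False}
  {b: False, u: False}
  {b: True, u: True}


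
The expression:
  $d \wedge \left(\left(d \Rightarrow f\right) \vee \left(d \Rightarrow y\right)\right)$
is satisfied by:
  {y: True, f: True, d: True}
  {y: True, d: True, f: False}
  {f: True, d: True, y: False}


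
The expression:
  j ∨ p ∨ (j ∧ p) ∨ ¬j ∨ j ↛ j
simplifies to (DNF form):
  True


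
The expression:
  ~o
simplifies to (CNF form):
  ~o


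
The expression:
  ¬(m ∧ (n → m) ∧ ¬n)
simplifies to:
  n ∨ ¬m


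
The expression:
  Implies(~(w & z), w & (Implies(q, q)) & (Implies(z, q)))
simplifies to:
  w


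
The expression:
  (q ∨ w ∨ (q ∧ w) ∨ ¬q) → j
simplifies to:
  j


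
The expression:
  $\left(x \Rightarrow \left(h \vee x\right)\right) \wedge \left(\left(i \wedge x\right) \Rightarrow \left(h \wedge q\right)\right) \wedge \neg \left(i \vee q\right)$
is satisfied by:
  {q: False, i: False}


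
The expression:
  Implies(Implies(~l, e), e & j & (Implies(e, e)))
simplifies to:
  (e & j) | (~e & ~l)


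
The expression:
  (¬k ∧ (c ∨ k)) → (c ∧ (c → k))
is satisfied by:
  {k: True, c: False}
  {c: False, k: False}
  {c: True, k: True}


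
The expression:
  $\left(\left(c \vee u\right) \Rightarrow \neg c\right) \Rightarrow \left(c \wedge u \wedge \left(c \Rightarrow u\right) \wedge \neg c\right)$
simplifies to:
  $c$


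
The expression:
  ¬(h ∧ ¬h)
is always true.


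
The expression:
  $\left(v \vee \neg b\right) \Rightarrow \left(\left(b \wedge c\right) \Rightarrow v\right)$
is always true.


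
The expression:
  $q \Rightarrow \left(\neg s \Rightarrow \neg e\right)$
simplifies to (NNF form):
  $s \vee \neg e \vee \neg q$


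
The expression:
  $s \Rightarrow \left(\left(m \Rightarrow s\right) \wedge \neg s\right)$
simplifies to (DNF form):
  $\neg s$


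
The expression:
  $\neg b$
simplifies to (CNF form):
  $\neg b$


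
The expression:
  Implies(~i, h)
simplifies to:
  h | i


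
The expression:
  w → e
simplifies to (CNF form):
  e ∨ ¬w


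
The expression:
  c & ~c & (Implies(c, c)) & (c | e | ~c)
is never true.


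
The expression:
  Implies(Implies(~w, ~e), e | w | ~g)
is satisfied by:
  {e: True, w: True, g: False}
  {e: True, g: False, w: False}
  {w: True, g: False, e: False}
  {w: False, g: False, e: False}
  {e: True, w: True, g: True}
  {e: True, g: True, w: False}
  {w: True, g: True, e: False}


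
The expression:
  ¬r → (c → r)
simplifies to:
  r ∨ ¬c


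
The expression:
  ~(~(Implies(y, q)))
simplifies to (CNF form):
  q | ~y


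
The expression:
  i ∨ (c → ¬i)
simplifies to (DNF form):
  True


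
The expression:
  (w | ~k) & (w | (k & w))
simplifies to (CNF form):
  w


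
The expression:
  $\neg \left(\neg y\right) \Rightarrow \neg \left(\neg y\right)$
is always true.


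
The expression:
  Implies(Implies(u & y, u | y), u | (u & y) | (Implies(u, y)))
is always true.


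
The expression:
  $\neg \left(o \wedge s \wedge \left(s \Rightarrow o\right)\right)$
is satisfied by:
  {s: False, o: False}
  {o: True, s: False}
  {s: True, o: False}


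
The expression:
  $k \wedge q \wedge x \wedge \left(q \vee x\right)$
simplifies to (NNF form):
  $k \wedge q \wedge x$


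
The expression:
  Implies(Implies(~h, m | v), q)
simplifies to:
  q | (~h & ~m & ~v)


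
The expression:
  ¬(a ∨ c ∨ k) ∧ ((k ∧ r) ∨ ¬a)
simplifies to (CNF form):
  ¬a ∧ ¬c ∧ ¬k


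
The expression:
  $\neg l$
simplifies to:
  $\neg l$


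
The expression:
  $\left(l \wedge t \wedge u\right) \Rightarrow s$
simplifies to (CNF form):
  $s \vee \neg l \vee \neg t \vee \neg u$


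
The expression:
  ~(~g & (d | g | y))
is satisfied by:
  {g: True, y: False, d: False}
  {d: True, g: True, y: False}
  {g: True, y: True, d: False}
  {d: True, g: True, y: True}
  {d: False, y: False, g: False}


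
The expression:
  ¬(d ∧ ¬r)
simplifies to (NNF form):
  r ∨ ¬d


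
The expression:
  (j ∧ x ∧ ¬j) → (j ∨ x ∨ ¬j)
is always true.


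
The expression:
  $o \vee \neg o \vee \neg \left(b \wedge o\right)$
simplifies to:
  $\text{True}$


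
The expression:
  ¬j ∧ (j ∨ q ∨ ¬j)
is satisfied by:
  {j: False}


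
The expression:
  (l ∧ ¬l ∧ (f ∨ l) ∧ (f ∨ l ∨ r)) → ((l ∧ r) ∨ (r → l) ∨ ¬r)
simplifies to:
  True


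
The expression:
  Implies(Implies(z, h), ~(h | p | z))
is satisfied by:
  {z: True, h: False, p: False}
  {h: False, p: False, z: False}
  {z: True, p: True, h: False}


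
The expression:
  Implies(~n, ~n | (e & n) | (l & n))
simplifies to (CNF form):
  True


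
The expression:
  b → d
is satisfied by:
  {d: True, b: False}
  {b: False, d: False}
  {b: True, d: True}


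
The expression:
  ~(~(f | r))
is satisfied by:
  {r: True, f: True}
  {r: True, f: False}
  {f: True, r: False}


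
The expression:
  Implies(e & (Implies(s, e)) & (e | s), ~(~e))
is always true.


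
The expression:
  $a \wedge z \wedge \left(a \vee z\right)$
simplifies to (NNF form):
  $a \wedge z$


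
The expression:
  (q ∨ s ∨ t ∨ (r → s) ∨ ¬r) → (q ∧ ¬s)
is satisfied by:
  {q: True, r: True, t: False, s: False}
  {q: True, r: False, t: False, s: False}
  {q: True, t: True, r: True, s: False}
  {q: True, t: True, r: False, s: False}
  {r: True, q: False, t: False, s: False}


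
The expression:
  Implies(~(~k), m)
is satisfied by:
  {m: True, k: False}
  {k: False, m: False}
  {k: True, m: True}


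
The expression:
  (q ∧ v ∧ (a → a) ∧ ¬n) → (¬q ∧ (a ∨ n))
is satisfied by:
  {n: True, v: False, q: False}
  {v: False, q: False, n: False}
  {n: True, q: True, v: False}
  {q: True, v: False, n: False}
  {n: True, v: True, q: False}
  {v: True, n: False, q: False}
  {n: True, q: True, v: True}


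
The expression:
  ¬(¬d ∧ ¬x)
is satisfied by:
  {x: True, d: True}
  {x: True, d: False}
  {d: True, x: False}


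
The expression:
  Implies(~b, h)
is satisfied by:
  {b: True, h: True}
  {b: True, h: False}
  {h: True, b: False}


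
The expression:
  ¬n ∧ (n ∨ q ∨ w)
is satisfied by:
  {q: True, w: True, n: False}
  {q: True, n: False, w: False}
  {w: True, n: False, q: False}


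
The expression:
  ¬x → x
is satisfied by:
  {x: True}


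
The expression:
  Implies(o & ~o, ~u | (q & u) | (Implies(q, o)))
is always true.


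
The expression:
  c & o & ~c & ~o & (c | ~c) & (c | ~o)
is never true.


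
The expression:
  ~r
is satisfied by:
  {r: False}


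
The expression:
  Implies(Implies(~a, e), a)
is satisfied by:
  {a: True, e: False}
  {e: False, a: False}
  {e: True, a: True}


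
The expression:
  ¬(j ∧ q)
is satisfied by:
  {q: False, j: False}
  {j: True, q: False}
  {q: True, j: False}


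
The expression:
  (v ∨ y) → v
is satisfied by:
  {v: True, y: False}
  {y: False, v: False}
  {y: True, v: True}


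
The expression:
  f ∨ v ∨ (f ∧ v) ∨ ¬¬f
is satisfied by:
  {v: True, f: True}
  {v: True, f: False}
  {f: True, v: False}


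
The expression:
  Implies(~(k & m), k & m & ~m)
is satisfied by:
  {m: True, k: True}


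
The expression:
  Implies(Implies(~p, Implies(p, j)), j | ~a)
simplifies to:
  j | ~a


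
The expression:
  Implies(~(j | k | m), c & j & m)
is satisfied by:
  {k: True, m: True, j: True}
  {k: True, m: True, j: False}
  {k: True, j: True, m: False}
  {k: True, j: False, m: False}
  {m: True, j: True, k: False}
  {m: True, j: False, k: False}
  {j: True, m: False, k: False}


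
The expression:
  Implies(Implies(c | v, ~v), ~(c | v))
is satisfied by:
  {v: True, c: False}
  {c: False, v: False}
  {c: True, v: True}


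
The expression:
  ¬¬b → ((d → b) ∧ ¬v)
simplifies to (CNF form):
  ¬b ∨ ¬v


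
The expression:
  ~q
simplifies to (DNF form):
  ~q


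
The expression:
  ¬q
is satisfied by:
  {q: False}


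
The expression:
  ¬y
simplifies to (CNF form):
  ¬y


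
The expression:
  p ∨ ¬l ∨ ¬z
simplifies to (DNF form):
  p ∨ ¬l ∨ ¬z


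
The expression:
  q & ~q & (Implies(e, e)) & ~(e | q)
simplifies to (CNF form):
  False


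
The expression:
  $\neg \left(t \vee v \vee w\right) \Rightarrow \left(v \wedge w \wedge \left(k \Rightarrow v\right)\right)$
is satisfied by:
  {t: True, v: True, w: True}
  {t: True, v: True, w: False}
  {t: True, w: True, v: False}
  {t: True, w: False, v: False}
  {v: True, w: True, t: False}
  {v: True, w: False, t: False}
  {w: True, v: False, t: False}


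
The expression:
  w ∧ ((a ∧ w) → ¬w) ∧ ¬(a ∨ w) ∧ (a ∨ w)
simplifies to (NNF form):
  False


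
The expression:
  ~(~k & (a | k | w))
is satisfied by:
  {k: True, a: False, w: False}
  {k: True, w: True, a: False}
  {k: True, a: True, w: False}
  {k: True, w: True, a: True}
  {w: False, a: False, k: False}


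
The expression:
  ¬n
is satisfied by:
  {n: False}


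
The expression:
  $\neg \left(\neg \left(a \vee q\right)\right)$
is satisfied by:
  {a: True, q: True}
  {a: True, q: False}
  {q: True, a: False}


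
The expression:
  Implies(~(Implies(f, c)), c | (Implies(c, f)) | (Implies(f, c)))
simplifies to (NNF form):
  True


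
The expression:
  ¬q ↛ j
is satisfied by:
  {q: False, j: False}


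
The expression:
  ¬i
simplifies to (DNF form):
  ¬i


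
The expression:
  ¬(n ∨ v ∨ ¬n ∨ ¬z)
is never true.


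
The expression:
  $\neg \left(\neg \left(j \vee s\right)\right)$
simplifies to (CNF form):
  $j \vee s$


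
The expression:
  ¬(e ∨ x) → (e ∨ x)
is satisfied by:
  {x: True, e: True}
  {x: True, e: False}
  {e: True, x: False}


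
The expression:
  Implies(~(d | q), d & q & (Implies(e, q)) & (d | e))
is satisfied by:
  {d: True, q: True}
  {d: True, q: False}
  {q: True, d: False}


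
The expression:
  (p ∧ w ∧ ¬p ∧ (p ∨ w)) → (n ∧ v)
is always true.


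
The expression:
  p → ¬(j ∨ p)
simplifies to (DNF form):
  ¬p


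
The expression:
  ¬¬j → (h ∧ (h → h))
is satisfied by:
  {h: True, j: False}
  {j: False, h: False}
  {j: True, h: True}


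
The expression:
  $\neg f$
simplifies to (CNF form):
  $\neg f$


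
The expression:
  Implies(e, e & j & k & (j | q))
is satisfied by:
  {j: True, k: True, e: False}
  {j: True, k: False, e: False}
  {k: True, j: False, e: False}
  {j: False, k: False, e: False}
  {e: True, j: True, k: True}


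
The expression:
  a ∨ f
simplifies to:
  a ∨ f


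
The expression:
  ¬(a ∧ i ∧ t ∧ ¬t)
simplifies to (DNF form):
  True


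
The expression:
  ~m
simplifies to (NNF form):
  ~m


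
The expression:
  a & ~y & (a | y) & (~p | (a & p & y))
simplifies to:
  a & ~p & ~y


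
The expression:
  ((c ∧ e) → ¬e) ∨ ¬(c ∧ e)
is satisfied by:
  {c: False, e: False}
  {e: True, c: False}
  {c: True, e: False}


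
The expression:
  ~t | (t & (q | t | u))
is always true.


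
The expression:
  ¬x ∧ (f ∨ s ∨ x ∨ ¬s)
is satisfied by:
  {x: False}


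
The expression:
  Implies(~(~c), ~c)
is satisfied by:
  {c: False}


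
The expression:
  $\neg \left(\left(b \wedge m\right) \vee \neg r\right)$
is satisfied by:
  {r: True, m: False, b: False}
  {r: True, b: True, m: False}
  {r: True, m: True, b: False}


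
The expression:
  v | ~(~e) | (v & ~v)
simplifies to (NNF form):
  e | v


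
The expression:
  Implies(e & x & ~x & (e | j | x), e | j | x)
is always true.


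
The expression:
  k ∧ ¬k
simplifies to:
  False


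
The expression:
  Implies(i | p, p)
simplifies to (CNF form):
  p | ~i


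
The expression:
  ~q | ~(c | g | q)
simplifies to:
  ~q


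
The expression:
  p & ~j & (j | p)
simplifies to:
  p & ~j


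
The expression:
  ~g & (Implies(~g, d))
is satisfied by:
  {d: True, g: False}


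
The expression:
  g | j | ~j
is always true.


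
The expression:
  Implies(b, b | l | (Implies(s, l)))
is always true.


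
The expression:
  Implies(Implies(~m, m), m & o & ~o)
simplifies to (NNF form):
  ~m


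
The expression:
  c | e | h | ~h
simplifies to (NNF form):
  True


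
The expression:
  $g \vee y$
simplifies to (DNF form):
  $g \vee y$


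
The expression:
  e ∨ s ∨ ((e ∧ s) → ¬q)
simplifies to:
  True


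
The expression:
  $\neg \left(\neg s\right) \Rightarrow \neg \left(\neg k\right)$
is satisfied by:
  {k: True, s: False}
  {s: False, k: False}
  {s: True, k: True}


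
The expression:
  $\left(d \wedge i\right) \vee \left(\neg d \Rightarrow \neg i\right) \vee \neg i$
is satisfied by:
  {d: True, i: False}
  {i: False, d: False}
  {i: True, d: True}


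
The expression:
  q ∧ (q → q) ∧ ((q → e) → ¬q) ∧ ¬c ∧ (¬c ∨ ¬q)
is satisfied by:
  {q: True, e: False, c: False}


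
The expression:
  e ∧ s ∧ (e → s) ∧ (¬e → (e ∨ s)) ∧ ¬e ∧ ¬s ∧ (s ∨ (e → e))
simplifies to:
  False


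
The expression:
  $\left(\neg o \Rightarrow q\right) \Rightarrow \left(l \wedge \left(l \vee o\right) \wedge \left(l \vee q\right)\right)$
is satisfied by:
  {l: True, o: False, q: False}
  {q: True, l: True, o: False}
  {l: True, o: True, q: False}
  {q: True, l: True, o: True}
  {q: False, o: False, l: False}


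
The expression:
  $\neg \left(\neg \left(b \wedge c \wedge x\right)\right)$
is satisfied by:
  {c: True, b: True, x: True}


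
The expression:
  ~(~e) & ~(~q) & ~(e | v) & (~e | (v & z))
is never true.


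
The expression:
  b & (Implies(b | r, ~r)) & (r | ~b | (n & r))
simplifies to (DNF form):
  False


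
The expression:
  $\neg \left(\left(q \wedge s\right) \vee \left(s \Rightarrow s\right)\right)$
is never true.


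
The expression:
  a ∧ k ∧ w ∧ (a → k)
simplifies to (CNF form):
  a ∧ k ∧ w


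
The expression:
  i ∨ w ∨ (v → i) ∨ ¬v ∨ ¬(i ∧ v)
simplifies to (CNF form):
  True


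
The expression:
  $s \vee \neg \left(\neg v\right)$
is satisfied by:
  {v: True, s: True}
  {v: True, s: False}
  {s: True, v: False}


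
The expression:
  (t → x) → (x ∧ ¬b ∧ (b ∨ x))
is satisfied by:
  {t: True, b: False, x: False}
  {x: True, t: True, b: False}
  {x: True, b: False, t: False}
  {t: True, b: True, x: False}


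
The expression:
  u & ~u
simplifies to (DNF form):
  False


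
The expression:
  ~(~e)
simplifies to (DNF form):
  e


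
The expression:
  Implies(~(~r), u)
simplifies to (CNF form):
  u | ~r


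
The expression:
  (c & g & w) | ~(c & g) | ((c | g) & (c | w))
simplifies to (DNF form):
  True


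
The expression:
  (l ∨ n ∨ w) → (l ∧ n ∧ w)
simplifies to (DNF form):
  (l ∧ n ∧ w) ∨ (l ∧ n ∧ ¬n) ∨ (l ∧ w ∧ ¬l) ∨ (l ∧ ¬l ∧ ¬n) ∨ (n ∧ w ∧ ¬w) ∨ (n ∧ ¬n ∧ ¬w) ∨ (w ∧ ¬l ∧ ¬w) ∨ (¬l ∧ ¬n ∧ ¬w)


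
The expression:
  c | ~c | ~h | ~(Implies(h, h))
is always true.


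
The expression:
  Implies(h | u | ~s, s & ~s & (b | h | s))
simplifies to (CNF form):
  s & ~h & ~u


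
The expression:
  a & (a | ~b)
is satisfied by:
  {a: True}


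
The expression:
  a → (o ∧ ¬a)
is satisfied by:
  {a: False}


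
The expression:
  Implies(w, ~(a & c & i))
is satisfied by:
  {w: False, c: False, a: False, i: False}
  {i: True, w: False, c: False, a: False}
  {a: True, w: False, c: False, i: False}
  {i: True, a: True, w: False, c: False}
  {c: True, i: False, w: False, a: False}
  {i: True, c: True, w: False, a: False}
  {a: True, c: True, i: False, w: False}
  {i: True, a: True, c: True, w: False}
  {w: True, a: False, c: False, i: False}
  {i: True, w: True, a: False, c: False}
  {a: True, w: True, i: False, c: False}
  {i: True, a: True, w: True, c: False}
  {c: True, w: True, a: False, i: False}
  {i: True, c: True, w: True, a: False}
  {a: True, c: True, w: True, i: False}


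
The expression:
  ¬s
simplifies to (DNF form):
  ¬s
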